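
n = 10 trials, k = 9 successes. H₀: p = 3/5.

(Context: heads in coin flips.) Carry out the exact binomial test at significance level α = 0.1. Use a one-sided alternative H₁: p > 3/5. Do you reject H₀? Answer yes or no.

Exact binomial: n=10, k=9, p₀=3/5=0.6000
P(X≥9) from Σ C(n,i)·p₀^i·(1−p₀)^(n−i)
p-value (one-sided, H₁ greater) = 0.04636
At α=0.1: p < α → reject H₀

reject H₀: yes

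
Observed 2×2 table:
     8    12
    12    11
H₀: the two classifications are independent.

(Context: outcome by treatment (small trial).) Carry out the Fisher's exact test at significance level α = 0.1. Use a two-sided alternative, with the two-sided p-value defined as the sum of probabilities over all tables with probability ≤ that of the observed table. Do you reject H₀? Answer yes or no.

Margins: r₁=20, r₂=23, c₁=20, c₂=23, n=43
p_obs = C(20,8)·C(23,12)/C(43,20); sum pmf over tables with pmf ≤ p_obs
p-value (two-sided) = 0.54353
At α=0.1: p ≥ α → fail to reject H₀

reject H₀: no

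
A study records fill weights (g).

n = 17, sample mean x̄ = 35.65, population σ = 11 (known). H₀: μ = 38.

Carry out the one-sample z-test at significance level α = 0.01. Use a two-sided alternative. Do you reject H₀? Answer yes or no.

SE = σ/√n = 11/√17 = 2.6679
z = (x̄−μ₀)/SE = (35.65−38)/2.6679 = -0.8808
p-value (two-sided) = 0.37840
At α=0.01: p ≥ α → fail to reject H₀

reject H₀: no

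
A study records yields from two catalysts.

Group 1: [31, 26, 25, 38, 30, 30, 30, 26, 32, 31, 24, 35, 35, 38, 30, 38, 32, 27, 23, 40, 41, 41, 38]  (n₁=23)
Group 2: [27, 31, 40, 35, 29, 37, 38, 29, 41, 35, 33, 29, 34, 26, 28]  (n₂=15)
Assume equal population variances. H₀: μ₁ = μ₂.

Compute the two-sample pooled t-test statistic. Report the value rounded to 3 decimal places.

test statistic = -0.330

x̄₁=32.217, s₁=5.624, n₁=23
x̄₂=32.800, s₂=4.814, n₂=15
s_p² = [22·5.624² + 14·4.814²]/36 = 28.3420
SE = √(s_p²·(1/23+1/15)) = 1.7668
t = (32.217−32.800)/1.7668 = -0.3297
df = 36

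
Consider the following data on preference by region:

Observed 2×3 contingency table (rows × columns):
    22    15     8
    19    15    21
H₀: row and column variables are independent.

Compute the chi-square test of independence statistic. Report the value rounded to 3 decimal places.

test statistic = 5.098

Row totals [45, 55], col totals [41, 30, 29], n=100
χ² = (22−18.45)²/18.45 + (15−13.50)²/13.50 + (8−13.05)²/13.05 + (19−22.55)²/22.55 + (15−16.50)²/16.50 + (21−15.95)²/15.95 = 5.0981
df = 2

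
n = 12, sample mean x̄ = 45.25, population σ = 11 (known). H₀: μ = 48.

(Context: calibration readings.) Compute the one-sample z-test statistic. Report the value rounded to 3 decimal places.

test statistic = -0.866

SE = σ/√n = 11/√12 = 3.1754
z = (x̄−μ₀)/SE = (45.25−48)/3.1754 = -0.8660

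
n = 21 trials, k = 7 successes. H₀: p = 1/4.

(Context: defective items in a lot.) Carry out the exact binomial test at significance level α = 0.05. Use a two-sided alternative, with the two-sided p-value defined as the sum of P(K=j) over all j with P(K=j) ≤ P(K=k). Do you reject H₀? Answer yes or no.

reject H₀: no

Exact binomial: n=21, k=7, p₀=1/4=0.2500
P(X=j) = C(n,j)·p₀^j·(1−p₀)^(n−j); p = Σ P(X=j) over j with P(X=j) ≤ P(X=7)
p-value (two-sided) = 0.44805
At α=0.05: p ≥ α → fail to reject H₀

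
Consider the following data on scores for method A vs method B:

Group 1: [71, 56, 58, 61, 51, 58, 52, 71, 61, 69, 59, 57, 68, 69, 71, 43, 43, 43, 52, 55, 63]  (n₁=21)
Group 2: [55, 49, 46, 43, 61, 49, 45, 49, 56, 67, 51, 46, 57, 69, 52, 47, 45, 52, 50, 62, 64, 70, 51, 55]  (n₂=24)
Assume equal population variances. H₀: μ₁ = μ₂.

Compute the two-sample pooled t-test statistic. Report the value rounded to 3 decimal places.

test statistic = 1.888

x̄₁=58.619, s₁=9.206, n₁=21
x̄₂=53.792, s₂=7.951, n₂=24
s_p² = [20·9.206² + 23·7.951²]/43 = 73.2305
SE = √(s_p²·(1/21+1/24)) = 2.5570
t = (58.619−53.792)/2.5570 = 1.8879
df = 43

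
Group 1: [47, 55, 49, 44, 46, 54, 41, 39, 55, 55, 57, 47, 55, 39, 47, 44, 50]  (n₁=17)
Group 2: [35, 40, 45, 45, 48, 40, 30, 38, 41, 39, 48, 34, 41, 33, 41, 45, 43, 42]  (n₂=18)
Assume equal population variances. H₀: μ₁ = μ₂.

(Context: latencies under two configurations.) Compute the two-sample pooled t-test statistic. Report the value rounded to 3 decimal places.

x̄₁=48.471, s₁=5.938, n₁=17
x̄₂=40.444, s₂=5.032, n₂=18
s_p² = [16·5.938² + 17·5.032²]/33 = 30.1418
SE = √(s_p²·(1/17+1/18)) = 1.8568
t = (48.471−40.444)/1.8568 = 4.3226
df = 33

test statistic = 4.323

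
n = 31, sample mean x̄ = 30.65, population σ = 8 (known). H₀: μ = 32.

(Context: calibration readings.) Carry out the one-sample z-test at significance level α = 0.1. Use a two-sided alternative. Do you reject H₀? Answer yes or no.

SE = σ/√n = 8/√31 = 1.4368
z = (x̄−μ₀)/SE = (30.65−32)/1.4368 = -0.9396
p-value (two-sided) = 0.34744
At α=0.1: p ≥ α → fail to reject H₀

reject H₀: no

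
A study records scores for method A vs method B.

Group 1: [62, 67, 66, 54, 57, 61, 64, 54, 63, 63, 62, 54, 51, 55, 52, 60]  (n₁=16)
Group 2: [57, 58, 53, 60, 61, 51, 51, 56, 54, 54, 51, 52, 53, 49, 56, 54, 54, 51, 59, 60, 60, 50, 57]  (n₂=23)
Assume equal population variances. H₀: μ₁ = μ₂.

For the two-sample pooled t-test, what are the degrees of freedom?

df = n₁ + n₂ − 2 = 16 + 23 − 2 = 37

degrees of freedom = 37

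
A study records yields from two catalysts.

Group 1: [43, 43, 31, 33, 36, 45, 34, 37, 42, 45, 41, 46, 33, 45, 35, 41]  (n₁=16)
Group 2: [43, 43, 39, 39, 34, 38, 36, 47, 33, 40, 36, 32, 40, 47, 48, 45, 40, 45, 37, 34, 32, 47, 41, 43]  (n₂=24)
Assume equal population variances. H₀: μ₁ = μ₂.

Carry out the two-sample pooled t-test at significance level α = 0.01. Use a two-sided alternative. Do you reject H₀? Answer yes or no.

reject H₀: no

x̄₁=39.375, s₁=5.123, n₁=16
x̄₂=39.958, s₂=5.043, n₂=24
s_p² = [15·5.123² + 23·5.043²]/38 = 25.7555
SE = √(s_p²·(1/16+1/24)) = 1.6379
t = (39.375−39.958)/1.6379 = -0.3561
df = 38
p-value (two-sided) = 0.72371
At α=0.01: p ≥ α → fail to reject H₀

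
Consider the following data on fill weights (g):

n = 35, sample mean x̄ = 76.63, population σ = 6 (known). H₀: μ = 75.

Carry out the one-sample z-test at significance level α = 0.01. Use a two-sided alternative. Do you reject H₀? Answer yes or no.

SE = σ/√n = 6/√35 = 1.0142
z = (x̄−μ₀)/SE = (76.63−75)/1.0142 = 1.6072
p-value (two-sided) = 0.10801
At α=0.01: p ≥ α → fail to reject H₀

reject H₀: no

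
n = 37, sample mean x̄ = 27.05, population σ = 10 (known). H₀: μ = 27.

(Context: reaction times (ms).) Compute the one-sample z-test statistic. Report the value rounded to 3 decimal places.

test statistic = 0.030

SE = σ/√n = 10/√37 = 1.6440
z = (x̄−μ₀)/SE = (27.05−27)/1.6440 = 0.0304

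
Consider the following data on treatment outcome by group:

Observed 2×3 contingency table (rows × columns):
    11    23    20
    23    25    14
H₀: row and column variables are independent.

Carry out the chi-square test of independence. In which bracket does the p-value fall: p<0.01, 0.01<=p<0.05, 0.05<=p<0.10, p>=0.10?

Row totals [54, 62], col totals [34, 48, 34], n=116
χ² = (11−15.83)²/15.83 + (23−22.34)²/22.34 + (20−15.83)²/15.83 + (23−18.17)²/18.17 + (25−25.66)²/25.66 + (14−18.17)²/18.17 = 4.8488
df = 2
p-value (upper-tail) = 0.08853
→ bracket: 0.05<=p<0.10

p-value bracket: 0.05<=p<0.10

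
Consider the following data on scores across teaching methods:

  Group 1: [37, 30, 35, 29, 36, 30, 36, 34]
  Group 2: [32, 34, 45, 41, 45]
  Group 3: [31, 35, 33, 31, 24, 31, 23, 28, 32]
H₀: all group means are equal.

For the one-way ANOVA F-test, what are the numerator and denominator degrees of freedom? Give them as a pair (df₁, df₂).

degrees of freedom = [2, 19]

k = 3 groups, N = 22 total
df = (k−1, N−k) = (3−1, 22−3) = (2, 19)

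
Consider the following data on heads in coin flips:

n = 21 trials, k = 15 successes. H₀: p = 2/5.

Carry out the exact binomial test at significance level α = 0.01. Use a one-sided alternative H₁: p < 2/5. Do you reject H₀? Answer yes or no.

Exact binomial: n=21, k=15, p₀=2/5=0.4000
P(X≤15) from Σ C(n,i)·p₀^i·(1−p₀)^(n−i)
p-value (one-sided, H₁ less) = 0.99917
At α=0.01: p ≥ α → fail to reject H₀

reject H₀: no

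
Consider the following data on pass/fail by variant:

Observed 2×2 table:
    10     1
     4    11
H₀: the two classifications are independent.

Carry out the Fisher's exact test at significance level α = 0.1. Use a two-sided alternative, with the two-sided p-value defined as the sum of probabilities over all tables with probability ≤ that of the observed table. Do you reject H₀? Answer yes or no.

reject H₀: yes

Margins: r₁=11, r₂=15, c₁=14, c₂=12, n=26
p_obs = C(11,10)·C(15,4)/C(26,14); sum pmf over tables with pmf ≤ p_obs
p-value (two-sided) = 0.00172
At α=0.1: p < α → reject H₀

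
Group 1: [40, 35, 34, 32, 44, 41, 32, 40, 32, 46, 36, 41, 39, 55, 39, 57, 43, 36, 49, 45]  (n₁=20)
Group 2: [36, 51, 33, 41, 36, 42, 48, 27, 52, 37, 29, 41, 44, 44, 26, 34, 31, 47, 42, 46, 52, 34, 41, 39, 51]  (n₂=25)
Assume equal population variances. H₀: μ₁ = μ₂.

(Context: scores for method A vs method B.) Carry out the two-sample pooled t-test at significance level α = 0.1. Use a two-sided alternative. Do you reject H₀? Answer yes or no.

x̄₁=40.800, s₁=7.098, n₁=20
x̄₂=40.160, s₂=7.776, n₂=25
s_p² = [19·7.098² + 24·7.776²]/43 = 56.0130
SE = √(s_p²·(1/20+1/25)) = 2.2453
t = (40.800−40.160)/2.2453 = 0.2850
df = 43
p-value (two-sided) = 0.77698
At α=0.1: p ≥ α → fail to reject H₀

reject H₀: no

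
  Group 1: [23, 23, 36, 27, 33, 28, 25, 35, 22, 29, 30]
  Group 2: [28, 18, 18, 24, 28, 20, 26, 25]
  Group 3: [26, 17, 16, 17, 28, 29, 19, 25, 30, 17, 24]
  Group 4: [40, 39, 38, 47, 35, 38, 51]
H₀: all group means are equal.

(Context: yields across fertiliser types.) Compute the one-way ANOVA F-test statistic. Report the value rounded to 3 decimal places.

Group means [28.27, 23.38, 22.55, 41.14], grand mean 27.946
SSB = Σnᵢ(x̄ᵢ−x̄)² = 1708.251; SSW = ΣΣ(x−x̄ᵢ)² = 849.641
MSB = 1708.251/3 = 569.4169; MSW = 849.641/33 = 25.7467
F = MSB/MSW = 22.1161
df = (3, 33)

test statistic = 22.116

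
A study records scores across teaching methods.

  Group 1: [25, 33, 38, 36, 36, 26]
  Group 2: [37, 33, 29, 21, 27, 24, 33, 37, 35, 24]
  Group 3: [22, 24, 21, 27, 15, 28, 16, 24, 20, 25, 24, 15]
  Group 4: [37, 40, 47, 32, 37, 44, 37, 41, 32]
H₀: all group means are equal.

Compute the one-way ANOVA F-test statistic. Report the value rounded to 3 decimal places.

Group means [32.33, 30.00, 21.75, 38.56], grand mean 29.784
SSB = Σnᵢ(x̄ᵢ−x̄)² = 1506.465; SSW = ΣΣ(x−x̄ᵢ)² = 879.806
MSB = 1506.465/3 = 502.1549; MSW = 879.806/33 = 26.6608
F = MSB/MSW = 18.8350
df = (3, 33)

test statistic = 18.835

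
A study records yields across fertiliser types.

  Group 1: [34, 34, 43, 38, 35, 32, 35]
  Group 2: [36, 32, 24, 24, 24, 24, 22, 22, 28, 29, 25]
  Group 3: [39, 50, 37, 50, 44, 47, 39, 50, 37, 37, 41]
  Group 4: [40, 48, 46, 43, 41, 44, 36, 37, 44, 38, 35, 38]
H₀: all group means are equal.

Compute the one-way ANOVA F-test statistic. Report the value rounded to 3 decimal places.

Group means [35.86, 26.36, 42.82, 40.83], grand mean 36.634
SSB = Σnᵢ(x̄ᵢ−x̄)² = 1796.807; SSW = ΣΣ(x−x̄ᵢ)² = 774.706
MSB = 1796.807/3 = 598.9355; MSW = 774.706/37 = 20.9380
F = MSB/MSW = 28.6052
df = (3, 37)

test statistic = 28.605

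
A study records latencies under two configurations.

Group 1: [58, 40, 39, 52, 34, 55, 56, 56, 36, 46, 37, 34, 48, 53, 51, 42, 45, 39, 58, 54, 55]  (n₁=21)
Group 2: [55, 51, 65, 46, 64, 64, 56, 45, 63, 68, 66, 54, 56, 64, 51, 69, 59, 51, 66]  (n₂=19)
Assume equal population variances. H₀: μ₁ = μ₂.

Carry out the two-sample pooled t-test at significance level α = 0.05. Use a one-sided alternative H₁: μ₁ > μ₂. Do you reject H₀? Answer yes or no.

x̄₁=47.048, s₁=8.441, n₁=21
x̄₂=58.579, s₂=7.523, n₂=19
s_p² = [20·8.441² + 18·7.523²]/38 = 64.3048
SE = √(s_p²·(1/21+1/19)) = 2.5390
t = (47.048−58.579)/2.5390 = -4.5417
df = 38
p-value (one-sided, H₁ greater) = 0.99997
At α=0.05: p ≥ α → fail to reject H₀

reject H₀: no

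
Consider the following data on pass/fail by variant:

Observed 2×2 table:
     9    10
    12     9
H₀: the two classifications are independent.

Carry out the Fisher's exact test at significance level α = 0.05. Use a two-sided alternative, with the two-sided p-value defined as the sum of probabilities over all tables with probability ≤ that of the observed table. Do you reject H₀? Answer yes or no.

reject H₀: no

Margins: r₁=19, r₂=21, c₁=21, c₂=19, n=40
p_obs = C(19,9)·C(21,12)/C(40,21); sum pmf over tables with pmf ≤ p_obs
p-value (two-sided) = 0.75181
At α=0.05: p ≥ α → fail to reject H₀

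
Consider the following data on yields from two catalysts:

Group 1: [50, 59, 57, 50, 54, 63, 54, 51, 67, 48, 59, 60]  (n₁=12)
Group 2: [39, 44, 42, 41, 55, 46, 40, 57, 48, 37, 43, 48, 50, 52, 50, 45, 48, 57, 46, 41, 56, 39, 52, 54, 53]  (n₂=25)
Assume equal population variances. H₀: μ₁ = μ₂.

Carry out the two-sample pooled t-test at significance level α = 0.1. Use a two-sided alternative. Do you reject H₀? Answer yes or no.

reject H₀: yes

x̄₁=56.000, s₁=5.831, n₁=12
x̄₂=47.320, s₂=6.135, n₂=25
s_p² = [11·5.831² + 24·6.135²]/35 = 36.4983
SE = √(s_p²·(1/12+1/25)) = 2.1217
t = (56.000−47.320)/2.1217 = 4.0911
df = 35
p-value (two-sided) = 0.00024
At α=0.1: p < α → reject H₀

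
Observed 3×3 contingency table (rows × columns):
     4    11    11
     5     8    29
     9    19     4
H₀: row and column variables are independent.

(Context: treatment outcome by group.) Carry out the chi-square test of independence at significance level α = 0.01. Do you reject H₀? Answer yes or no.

Row totals [26, 42, 32], col totals [18, 38, 44], n=100
χ² = (4−4.68)²/4.68 + (11−9.88)²/9.88 + (11−11.44)²/11.44 + (5−7.56)²/7.56 + (8−15.96)²/15.96 + (29−18.48)²/18.48 + (9−5.76)²/5.76 + (19−12.16)²/12.16 + (4−14.08)²/14.08 = 23.9546
df = 4
p-value (upper-tail) = 0.00008
At α=0.01: p < α → reject H₀

reject H₀: yes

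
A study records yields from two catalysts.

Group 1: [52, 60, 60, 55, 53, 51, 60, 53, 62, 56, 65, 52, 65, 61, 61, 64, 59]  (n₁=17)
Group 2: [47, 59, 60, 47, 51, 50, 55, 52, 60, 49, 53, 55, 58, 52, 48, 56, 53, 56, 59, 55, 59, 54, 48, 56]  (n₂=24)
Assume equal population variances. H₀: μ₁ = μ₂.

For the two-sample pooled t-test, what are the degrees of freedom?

degrees of freedom = 39

df = n₁ + n₂ − 2 = 17 + 24 − 2 = 39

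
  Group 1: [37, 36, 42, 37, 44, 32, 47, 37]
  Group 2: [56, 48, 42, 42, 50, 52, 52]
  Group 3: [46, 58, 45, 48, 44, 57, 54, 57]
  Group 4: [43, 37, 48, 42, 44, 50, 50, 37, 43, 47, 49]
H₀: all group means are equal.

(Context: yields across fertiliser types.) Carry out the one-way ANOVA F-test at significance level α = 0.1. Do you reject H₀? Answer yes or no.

reject H₀: yes

Group means [39.00, 48.86, 51.12, 44.55], grand mean 45.676
SSB = Σnᵢ(x̄ᵢ−x̄)² = 678.982; SSW = ΣΣ(x−x̄ᵢ)² = 806.459
MSB = 678.982/3 = 226.3273; MSW = 806.459/30 = 26.8820
F = MSB/MSW = 8.4193
df = (3, 30)
p-value (upper-tail) = 0.00033
At α=0.1: p < α → reject H₀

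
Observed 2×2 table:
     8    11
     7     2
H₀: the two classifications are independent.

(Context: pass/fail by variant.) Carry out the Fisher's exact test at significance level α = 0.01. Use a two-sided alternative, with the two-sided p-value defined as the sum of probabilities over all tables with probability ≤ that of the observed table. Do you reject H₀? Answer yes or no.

Margins: r₁=19, r₂=9, c₁=15, c₂=13, n=28
p_obs = C(19,8)·C(9,7)/C(28,15); sum pmf over tables with pmf ≤ p_obs
p-value (two-sided) = 0.11449
At α=0.01: p ≥ α → fail to reject H₀

reject H₀: no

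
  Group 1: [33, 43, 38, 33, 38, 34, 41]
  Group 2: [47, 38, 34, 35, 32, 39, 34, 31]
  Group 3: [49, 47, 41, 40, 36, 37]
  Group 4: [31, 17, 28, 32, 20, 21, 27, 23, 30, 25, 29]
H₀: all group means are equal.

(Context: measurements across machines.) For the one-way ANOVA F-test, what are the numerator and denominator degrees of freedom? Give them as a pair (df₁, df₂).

degrees of freedom = [3, 28]

k = 4 groups, N = 32 total
df = (k−1, N−k) = (4−1, 32−4) = (3, 28)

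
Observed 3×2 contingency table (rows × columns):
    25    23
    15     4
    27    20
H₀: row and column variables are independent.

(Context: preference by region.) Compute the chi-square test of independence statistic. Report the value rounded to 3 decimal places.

Row totals [48, 19, 47], col totals [67, 47], n=114
χ² = (25−28.21)²/28.21 + (23−19.79)²/19.79 + (15−11.17)²/11.17 + (4−7.83)²/7.83 + (27−27.62)²/27.62 + (20−19.38)²/19.38 = 4.1121
df = 2

test statistic = 4.112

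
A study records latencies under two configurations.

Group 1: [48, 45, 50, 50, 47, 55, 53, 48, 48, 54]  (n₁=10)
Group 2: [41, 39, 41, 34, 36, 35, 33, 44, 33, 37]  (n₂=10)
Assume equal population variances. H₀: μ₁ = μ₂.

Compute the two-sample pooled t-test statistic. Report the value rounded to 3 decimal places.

test statistic = 7.893

x̄₁=49.800, s₁=3.259, n₁=10
x̄₂=37.300, s₂=3.802, n₂=10
s_p² = [9·3.259² + 9·3.802²]/18 = 12.5389
SE = √(s_p²·(1/10+1/10)) = 1.5836
t = (49.800−37.300)/1.5836 = 7.8934
df = 18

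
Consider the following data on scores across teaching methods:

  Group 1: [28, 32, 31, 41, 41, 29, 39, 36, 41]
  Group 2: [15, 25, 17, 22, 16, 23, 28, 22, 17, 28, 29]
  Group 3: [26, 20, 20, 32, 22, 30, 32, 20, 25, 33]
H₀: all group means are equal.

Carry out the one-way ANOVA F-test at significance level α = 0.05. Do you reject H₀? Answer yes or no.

Group means [35.33, 22.00, 26.00], grand mean 27.333
SSB = Σnᵢ(x̄ᵢ−x̄)² = 906.667; SSW = ΣΣ(x−x̄ᵢ)² = 762.000
MSB = 906.667/2 = 453.3333; MSW = 762.000/27 = 28.2222
F = MSB/MSW = 16.0630
df = (2, 27)
p-value (upper-tail) = 0.00003
At α=0.05: p < α → reject H₀

reject H₀: yes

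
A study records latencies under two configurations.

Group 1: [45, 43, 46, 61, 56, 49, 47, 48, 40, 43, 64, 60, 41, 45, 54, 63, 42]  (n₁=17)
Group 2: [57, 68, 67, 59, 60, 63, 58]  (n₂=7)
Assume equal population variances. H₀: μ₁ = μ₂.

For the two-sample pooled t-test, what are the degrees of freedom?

degrees of freedom = 22

df = n₁ + n₂ − 2 = 17 + 7 − 2 = 22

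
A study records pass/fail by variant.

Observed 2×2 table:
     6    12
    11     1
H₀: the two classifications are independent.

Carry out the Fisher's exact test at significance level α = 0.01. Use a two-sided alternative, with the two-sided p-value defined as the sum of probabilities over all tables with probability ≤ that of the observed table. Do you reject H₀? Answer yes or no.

Margins: r₁=18, r₂=12, c₁=17, c₂=13, n=30
p_obs = C(18,6)·C(12,11)/C(30,17); sum pmf over tables with pmf ≤ p_obs
p-value (two-sided) = 0.00240
At α=0.01: p < α → reject H₀

reject H₀: yes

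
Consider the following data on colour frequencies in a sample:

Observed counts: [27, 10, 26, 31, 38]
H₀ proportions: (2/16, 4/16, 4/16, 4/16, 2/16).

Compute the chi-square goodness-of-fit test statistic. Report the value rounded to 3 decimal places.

n = 132; E_i = n·p_i = [16.50, 33.00, 33.00, 33.00, 16.50]
χ² = (27−16.50)²/16.50 + (10−33.00)²/33.00 + (26−33.00)²/33.00 + (31−33.00)²/33.00 + (38−16.50)²/16.50 = 52.3333
df = 4

test statistic = 52.333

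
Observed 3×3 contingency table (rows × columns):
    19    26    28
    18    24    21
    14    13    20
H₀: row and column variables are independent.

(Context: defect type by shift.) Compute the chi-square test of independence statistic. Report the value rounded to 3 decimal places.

Row totals [73, 63, 47], col totals [51, 63, 69], n=183
χ² = (19−20.34)²/20.34 + (26−25.13)²/25.13 + (28−27.52)²/27.52 + (18−17.56)²/17.56 + (24−21.69)²/21.69 + (21−23.75)²/23.75 + (14−13.10)²/13.10 + (13−16.18)²/16.18 + (20−17.72)²/17.72 = 1.6841
df = 4

test statistic = 1.684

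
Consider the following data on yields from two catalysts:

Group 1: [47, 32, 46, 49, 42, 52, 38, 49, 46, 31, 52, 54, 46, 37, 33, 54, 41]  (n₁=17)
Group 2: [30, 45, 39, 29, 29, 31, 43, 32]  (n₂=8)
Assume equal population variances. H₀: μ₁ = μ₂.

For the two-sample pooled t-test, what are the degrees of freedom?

df = n₁ + n₂ − 2 = 17 + 8 − 2 = 23

degrees of freedom = 23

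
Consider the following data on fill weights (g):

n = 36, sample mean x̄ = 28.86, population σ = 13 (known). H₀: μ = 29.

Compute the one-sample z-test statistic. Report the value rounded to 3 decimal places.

test statistic = -0.065

SE = σ/√n = 13/√36 = 2.1667
z = (x̄−μ₀)/SE = (28.86−29)/2.1667 = -0.0646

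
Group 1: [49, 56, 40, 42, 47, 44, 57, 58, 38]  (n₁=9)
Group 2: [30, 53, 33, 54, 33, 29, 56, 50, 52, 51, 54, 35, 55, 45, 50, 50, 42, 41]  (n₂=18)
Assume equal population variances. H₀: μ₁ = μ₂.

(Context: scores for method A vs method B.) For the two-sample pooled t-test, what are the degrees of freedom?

degrees of freedom = 25

df = n₁ + n₂ − 2 = 9 + 18 − 2 = 25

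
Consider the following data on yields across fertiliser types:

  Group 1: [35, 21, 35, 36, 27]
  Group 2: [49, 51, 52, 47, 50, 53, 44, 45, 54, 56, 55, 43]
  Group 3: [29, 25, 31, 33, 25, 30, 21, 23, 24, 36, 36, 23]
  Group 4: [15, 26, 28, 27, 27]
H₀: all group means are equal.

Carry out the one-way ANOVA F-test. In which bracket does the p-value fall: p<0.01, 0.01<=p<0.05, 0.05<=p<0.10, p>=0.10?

Group means [30.80, 49.92, 28.00, 24.60], grand mean 35.647
SSB = Σnᵢ(x̄ᵢ−x̄)² = 3872.848; SSW = ΣΣ(x−x̄ᵢ)² = 800.917
MSB = 3872.848/3 = 1290.9493; MSW = 800.917/30 = 26.6972
F = MSB/MSW = 48.3552
df = (3, 30)
p-value (upper-tail) = 0.00000
→ bracket: p<0.01

p-value bracket: p<0.01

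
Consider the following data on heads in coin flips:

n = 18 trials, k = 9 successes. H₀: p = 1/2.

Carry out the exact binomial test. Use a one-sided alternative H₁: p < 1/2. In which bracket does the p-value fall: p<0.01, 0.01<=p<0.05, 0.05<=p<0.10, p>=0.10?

Exact binomial: n=18, k=9, p₀=1/2=0.5000
P(X≤9) from Σ C(n,i)·p₀^i·(1−p₀)^(n−i)
p-value (one-sided, H₁ less) = 0.59274
→ bracket: p>=0.10

p-value bracket: p>=0.10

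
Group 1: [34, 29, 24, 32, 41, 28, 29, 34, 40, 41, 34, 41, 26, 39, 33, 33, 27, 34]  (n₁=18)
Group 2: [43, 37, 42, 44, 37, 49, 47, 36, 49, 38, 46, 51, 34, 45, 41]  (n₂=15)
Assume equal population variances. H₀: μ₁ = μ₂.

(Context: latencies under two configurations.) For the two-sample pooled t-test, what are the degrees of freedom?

df = n₁ + n₂ − 2 = 18 + 15 − 2 = 31

degrees of freedom = 31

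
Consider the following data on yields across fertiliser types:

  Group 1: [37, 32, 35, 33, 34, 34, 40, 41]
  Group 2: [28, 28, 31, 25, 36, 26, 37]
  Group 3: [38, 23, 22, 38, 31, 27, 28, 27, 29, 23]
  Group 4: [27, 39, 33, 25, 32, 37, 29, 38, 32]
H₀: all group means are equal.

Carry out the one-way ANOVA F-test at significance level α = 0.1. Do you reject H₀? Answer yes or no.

Group means [35.75, 30.14, 28.60, 32.44], grand mean 31.618
SSB = Σnᵢ(x̄ᵢ−x̄)² = 249.050; SSW = ΣΣ(x−x̄ᵢ)² = 696.979
MSB = 249.050/3 = 83.0167; MSW = 696.979/30 = 23.2326
F = MSB/MSW = 3.5733
df = (3, 30)
p-value (upper-tail) = 0.02541
At α=0.1: p < α → reject H₀

reject H₀: yes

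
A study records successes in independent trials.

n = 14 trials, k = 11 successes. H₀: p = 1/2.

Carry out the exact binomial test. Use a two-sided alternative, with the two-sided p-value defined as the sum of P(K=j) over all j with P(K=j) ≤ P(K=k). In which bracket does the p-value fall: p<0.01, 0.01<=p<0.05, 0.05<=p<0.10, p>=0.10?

p-value bracket: 0.05<=p<0.10

Exact binomial: n=14, k=11, p₀=1/2=0.5000
P(X=j) = C(n,j)·p₀^j·(1−p₀)^(n−j); p = Σ P(X=j) over j with P(X=j) ≤ P(X=11)
p-value (two-sided) = 0.05737
→ bracket: 0.05<=p<0.10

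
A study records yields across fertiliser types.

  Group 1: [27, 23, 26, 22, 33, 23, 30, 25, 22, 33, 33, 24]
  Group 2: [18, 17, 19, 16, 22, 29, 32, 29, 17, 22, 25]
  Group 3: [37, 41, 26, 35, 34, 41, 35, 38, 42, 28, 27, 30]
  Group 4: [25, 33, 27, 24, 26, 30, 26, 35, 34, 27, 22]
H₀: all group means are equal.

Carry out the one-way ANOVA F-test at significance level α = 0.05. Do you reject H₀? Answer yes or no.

Group means [26.75, 22.36, 34.50, 28.09], grand mean 28.043
SSB = Σnᵢ(x̄ᵢ−x̄)² = 875.208; SSW = ΣΣ(x−x̄ᵢ)² = 1064.705
MSB = 875.208/3 = 291.7362; MSW = 1064.705/42 = 25.3501
F = MSB/MSW = 11.5083
df = (3, 42)
p-value (upper-tail) = 0.00001
At α=0.05: p < α → reject H₀

reject H₀: yes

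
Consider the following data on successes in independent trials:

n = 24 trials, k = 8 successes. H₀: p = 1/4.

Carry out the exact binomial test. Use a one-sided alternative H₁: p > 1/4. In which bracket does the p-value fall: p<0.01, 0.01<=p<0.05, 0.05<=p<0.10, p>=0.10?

Exact binomial: n=24, k=8, p₀=1/4=0.2500
P(X≥8) from Σ C(n,i)·p₀^i·(1−p₀)^(n−i)
p-value (one-sided, H₁ greater) = 0.23380
→ bracket: p>=0.10

p-value bracket: p>=0.10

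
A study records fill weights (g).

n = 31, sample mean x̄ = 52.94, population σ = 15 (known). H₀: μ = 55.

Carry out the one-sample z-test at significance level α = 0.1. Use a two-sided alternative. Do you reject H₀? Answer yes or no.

SE = σ/√n = 15/√31 = 2.6941
z = (x̄−μ₀)/SE = (52.94−55)/2.6941 = -0.7646
p-value (two-sided) = 0.44449
At α=0.1: p ≥ α → fail to reject H₀

reject H₀: no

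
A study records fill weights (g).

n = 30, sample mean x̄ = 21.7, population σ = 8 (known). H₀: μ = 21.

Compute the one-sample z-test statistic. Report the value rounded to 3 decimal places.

test statistic = 0.479

SE = σ/√n = 8/√30 = 1.4606
z = (x̄−μ₀)/SE = (21.7−21)/1.4606 = 0.4793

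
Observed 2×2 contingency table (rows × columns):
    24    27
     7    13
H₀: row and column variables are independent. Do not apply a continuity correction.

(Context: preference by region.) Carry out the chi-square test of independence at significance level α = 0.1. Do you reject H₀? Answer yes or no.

reject H₀: no

Row totals [51, 20], col totals [31, 40], n=71
χ² = (24−22.27)²/22.27 + (27−28.73)²/28.73 + (7−8.73)²/8.73 + (13−11.27)²/11.27 = 0.8493
df = 1
p-value (upper-tail) = 0.35676
At α=0.1: p ≥ α → fail to reject H₀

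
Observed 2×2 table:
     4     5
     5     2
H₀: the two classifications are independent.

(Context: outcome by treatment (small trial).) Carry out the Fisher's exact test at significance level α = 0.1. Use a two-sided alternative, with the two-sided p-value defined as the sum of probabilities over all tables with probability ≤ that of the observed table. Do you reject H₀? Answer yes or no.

reject H₀: no

Margins: r₁=9, r₂=7, c₁=9, c₂=7, n=16
p_obs = C(9,4)·C(7,5)/C(16,9); sum pmf over tables with pmf ≤ p_obs
p-value (two-sided) = 0.35752
At α=0.1: p ≥ α → fail to reject H₀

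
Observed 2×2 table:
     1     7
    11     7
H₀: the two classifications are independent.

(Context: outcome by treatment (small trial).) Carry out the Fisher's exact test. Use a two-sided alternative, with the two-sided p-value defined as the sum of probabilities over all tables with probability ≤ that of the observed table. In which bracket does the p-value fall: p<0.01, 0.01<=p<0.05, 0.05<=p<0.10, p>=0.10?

Margins: r₁=8, r₂=18, c₁=12, c₂=14, n=26
p_obs = C(8,1)·C(18,11)/C(26,12); sum pmf over tables with pmf ≤ p_obs
p-value (two-sided) = 0.03570
→ bracket: 0.01<=p<0.05

p-value bracket: 0.01<=p<0.05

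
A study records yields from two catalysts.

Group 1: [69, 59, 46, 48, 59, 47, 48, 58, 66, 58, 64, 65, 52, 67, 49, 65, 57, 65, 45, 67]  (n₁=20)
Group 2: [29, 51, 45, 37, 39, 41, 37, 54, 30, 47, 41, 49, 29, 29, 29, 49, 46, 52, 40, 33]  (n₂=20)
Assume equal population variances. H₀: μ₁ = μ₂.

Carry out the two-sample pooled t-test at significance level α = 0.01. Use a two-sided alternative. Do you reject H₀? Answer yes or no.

x̄₁=57.700, s₁=8.215, n₁=20
x̄₂=40.350, s₂=8.536, n₂=20
s_p² = [19·8.215² + 19·8.536²]/38 = 70.1776
SE = √(s_p²·(1/20+1/20)) = 2.6491
t = (57.700−40.350)/2.6491 = 6.5494
df = 38
p-value (two-sided) = 0.00000
At α=0.01: p < α → reject H₀

reject H₀: yes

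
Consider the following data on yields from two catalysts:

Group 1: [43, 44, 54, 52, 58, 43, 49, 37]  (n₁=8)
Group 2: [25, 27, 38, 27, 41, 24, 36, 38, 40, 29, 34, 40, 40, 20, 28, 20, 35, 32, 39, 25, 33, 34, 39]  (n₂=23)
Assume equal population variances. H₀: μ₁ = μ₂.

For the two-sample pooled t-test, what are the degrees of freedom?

degrees of freedom = 29

df = n₁ + n₂ − 2 = 8 + 23 − 2 = 29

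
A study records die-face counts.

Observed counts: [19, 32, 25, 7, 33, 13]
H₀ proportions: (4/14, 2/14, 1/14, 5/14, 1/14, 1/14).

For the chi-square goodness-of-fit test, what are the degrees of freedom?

df = k − 1 = 6 − 1 = 5

degrees of freedom = 5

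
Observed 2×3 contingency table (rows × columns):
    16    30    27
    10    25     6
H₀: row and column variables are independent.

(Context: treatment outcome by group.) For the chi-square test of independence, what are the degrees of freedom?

df = (r−1)(c−1) = (2−1)·(3−1) = 2

degrees of freedom = 2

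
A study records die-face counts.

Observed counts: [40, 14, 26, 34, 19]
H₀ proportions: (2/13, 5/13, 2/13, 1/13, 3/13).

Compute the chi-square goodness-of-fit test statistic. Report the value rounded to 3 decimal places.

n = 133; E_i = n·p_i = [20.46, 51.15, 20.46, 10.23, 30.69]
χ² = (40−20.46)²/20.46 + (14−51.15)²/51.15 + (26−20.46)²/20.46 + (34−10.23)²/10.23 + (19−30.69)²/30.69 = 106.8190
df = 4

test statistic = 106.819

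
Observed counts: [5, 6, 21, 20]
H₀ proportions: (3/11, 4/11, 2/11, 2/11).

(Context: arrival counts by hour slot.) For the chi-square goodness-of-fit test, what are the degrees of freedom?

df = k − 1 = 4 − 1 = 3

degrees of freedom = 3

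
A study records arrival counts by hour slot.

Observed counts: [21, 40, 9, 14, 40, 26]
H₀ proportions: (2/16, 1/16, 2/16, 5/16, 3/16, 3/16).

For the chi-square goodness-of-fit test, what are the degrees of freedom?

degrees of freedom = 5

df = k − 1 = 6 − 1 = 5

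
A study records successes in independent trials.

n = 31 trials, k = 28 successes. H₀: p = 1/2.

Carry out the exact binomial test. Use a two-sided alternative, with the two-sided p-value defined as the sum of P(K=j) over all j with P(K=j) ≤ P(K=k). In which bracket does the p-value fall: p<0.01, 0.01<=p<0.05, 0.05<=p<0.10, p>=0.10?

Exact binomial: n=31, k=28, p₀=1/2=0.5000
P(X=j) = C(n,j)·p₀^j·(1−p₀)^(n−j); p = Σ P(X=j) over j with P(X=j) ≤ P(X=28)
p-value (two-sided) = 0.00000
→ bracket: p<0.01

p-value bracket: p<0.01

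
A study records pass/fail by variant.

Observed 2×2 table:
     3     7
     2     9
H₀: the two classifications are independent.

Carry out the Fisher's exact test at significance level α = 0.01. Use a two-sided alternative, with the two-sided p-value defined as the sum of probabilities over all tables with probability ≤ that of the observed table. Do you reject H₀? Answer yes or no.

reject H₀: no

Margins: r₁=10, r₂=11, c₁=5, c₂=16, n=21
p_obs = C(10,3)·C(11,2)/C(21,5); sum pmf over tables with pmf ≤ p_obs
p-value (two-sided) = 0.63512
At α=0.01: p ≥ α → fail to reject H₀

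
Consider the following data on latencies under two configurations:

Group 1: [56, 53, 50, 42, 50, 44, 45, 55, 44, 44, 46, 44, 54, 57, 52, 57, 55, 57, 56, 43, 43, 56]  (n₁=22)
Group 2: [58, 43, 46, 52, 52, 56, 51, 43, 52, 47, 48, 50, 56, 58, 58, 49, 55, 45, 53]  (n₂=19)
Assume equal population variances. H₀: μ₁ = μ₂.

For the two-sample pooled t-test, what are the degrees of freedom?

df = n₁ + n₂ − 2 = 22 + 19 − 2 = 39

degrees of freedom = 39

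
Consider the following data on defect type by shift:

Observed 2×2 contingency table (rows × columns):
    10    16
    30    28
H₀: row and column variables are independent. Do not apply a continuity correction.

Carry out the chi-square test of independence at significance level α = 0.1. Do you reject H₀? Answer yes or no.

reject H₀: no

Row totals [26, 58], col totals [40, 44], n=84
χ² = (10−12.38)²/12.38 + (16−13.62)²/13.62 + (30−27.62)²/27.62 + (28−30.38)²/30.38 = 1.2660
df = 1
p-value (upper-tail) = 0.26052
At α=0.1: p ≥ α → fail to reject H₀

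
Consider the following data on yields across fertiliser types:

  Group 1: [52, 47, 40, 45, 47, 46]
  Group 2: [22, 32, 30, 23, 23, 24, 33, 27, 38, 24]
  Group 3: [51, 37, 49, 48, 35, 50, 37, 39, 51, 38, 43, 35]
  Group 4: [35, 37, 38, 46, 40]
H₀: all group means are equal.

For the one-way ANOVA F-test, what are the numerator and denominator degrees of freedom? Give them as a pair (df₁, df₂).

degrees of freedom = [3, 29]

k = 4 groups, N = 33 total
df = (k−1, N−k) = (4−1, 33−4) = (3, 29)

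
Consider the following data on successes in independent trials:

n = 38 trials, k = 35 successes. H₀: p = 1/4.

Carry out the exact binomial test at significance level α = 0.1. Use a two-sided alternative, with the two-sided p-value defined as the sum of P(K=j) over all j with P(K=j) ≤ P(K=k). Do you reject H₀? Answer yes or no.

reject H₀: yes

Exact binomial: n=38, k=35, p₀=1/4=0.2500
P(X=j) = C(n,j)·p₀^j·(1−p₀)^(n−j); p = Σ P(X=j) over j with P(X=j) ≤ P(X=35)
p-value (two-sided) = 0.00000
At α=0.1: p < α → reject H₀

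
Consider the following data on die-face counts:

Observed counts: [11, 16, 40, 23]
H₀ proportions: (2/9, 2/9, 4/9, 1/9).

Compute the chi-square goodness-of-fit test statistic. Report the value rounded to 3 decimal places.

test statistic = 21.750

n = 90; E_i = n·p_i = [20.00, 20.00, 40.00, 10.00]
χ² = (11−20.00)²/20.00 + (16−20.00)²/20.00 + (40−40.00)²/40.00 + (23−10.00)²/10.00 = 21.7500
df = 3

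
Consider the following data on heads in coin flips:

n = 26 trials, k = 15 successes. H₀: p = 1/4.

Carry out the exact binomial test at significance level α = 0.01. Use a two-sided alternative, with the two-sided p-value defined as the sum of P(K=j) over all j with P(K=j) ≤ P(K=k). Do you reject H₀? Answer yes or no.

Exact binomial: n=26, k=15, p₀=1/4=0.2500
P(X=j) = C(n,j)·p₀^j·(1−p₀)^(n−j); p = Σ P(X=j) over j with P(X=j) ≤ P(X=15)
p-value (two-sided) = 0.00039
At α=0.01: p < α → reject H₀

reject H₀: yes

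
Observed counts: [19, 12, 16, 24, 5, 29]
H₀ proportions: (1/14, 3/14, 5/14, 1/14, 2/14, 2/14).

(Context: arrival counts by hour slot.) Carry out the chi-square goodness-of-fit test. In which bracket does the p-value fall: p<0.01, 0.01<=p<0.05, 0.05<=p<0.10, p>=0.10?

n = 105; E_i = n·p_i = [7.50, 22.50, 37.50, 7.50, 15.00, 15.00]
χ² = (19−7.50)²/7.50 + (12−22.50)²/22.50 + (16−37.50)²/37.50 + (24−7.50)²/7.50 + (5−15.00)²/15.00 + (29−15.00)²/15.00 = 90.8933
df = 5
p-value (upper-tail) = 0.00000
→ bracket: p<0.01

p-value bracket: p<0.01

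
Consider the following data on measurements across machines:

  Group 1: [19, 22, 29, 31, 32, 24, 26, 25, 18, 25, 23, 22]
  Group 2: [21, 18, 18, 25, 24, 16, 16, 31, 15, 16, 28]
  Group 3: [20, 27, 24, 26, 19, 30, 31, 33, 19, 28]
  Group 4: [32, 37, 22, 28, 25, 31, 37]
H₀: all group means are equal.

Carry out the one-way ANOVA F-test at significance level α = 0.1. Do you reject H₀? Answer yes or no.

reject H₀: yes

Group means [24.67, 20.73, 25.70, 30.29], grand mean 24.825
SSB = Σnᵢ(x̄ᵢ−x̄)² = 401.398; SSW = ΣΣ(x−x̄ᵢ)² = 938.377
MSB = 401.398/3 = 133.7993; MSW = 938.377/36 = 26.0660
F = MSB/MSW = 5.1331
df = (3, 36)
p-value (upper-tail) = 0.00466
At α=0.1: p < α → reject H₀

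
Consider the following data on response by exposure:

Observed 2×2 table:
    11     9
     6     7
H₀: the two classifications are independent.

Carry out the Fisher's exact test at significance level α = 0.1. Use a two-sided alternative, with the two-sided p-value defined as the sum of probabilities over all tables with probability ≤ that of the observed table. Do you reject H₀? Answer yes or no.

reject H₀: no

Margins: r₁=20, r₂=13, c₁=17, c₂=16, n=33
p_obs = C(20,11)·C(13,6)/C(33,17); sum pmf over tables with pmf ≤ p_obs
p-value (two-sided) = 0.72828
At α=0.1: p ≥ α → fail to reject H₀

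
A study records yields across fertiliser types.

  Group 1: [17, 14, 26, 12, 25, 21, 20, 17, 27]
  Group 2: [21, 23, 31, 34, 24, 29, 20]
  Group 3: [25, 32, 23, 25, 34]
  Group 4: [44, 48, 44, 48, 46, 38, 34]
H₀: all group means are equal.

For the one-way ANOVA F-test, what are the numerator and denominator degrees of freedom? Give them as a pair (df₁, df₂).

degrees of freedom = [3, 24]

k = 4 groups, N = 28 total
df = (k−1, N−k) = (4−1, 28−4) = (3, 24)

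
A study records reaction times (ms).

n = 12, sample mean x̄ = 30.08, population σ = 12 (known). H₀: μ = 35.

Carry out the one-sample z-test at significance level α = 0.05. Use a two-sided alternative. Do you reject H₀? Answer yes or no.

SE = σ/√n = 12/√12 = 3.4641
z = (x̄−μ₀)/SE = (30.08−35)/3.4641 = -1.4203
p-value (two-sided) = 0.15553
At α=0.05: p ≥ α → fail to reject H₀

reject H₀: no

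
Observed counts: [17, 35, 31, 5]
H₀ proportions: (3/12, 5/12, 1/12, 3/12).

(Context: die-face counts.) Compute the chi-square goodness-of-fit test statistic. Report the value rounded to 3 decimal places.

n = 88; E_i = n·p_i = [22.00, 36.67, 7.33, 22.00]
χ² = (17−22.00)²/22.00 + (35−36.67)²/36.67 + (31−7.33)²/7.33 + (5−22.00)²/22.00 = 90.7273
df = 3

test statistic = 90.727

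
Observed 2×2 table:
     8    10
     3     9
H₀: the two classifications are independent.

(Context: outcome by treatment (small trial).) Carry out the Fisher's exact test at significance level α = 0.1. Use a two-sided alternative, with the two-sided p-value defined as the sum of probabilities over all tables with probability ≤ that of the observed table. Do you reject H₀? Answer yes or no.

reject H₀: no

Margins: r₁=18, r₂=12, c₁=11, c₂=19, n=30
p_obs = C(18,8)·C(12,3)/C(30,11); sum pmf over tables with pmf ≤ p_obs
p-value (two-sided) = 0.44248
At α=0.1: p ≥ α → fail to reject H₀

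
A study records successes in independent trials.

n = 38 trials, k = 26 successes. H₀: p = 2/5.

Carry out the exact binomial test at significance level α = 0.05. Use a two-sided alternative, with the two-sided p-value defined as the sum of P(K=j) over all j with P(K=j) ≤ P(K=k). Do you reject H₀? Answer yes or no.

reject H₀: yes

Exact binomial: n=38, k=26, p₀=2/5=0.4000
P(X=j) = C(n,j)·p₀^j·(1−p₀)^(n−j); p = Σ P(X=j) over j with P(X=j) ≤ P(X=26)
p-value (two-sided) = 0.00068
At α=0.05: p < α → reject H₀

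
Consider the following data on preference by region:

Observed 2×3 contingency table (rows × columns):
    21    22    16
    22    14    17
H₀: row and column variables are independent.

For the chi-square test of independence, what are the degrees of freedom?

degrees of freedom = 2

df = (r−1)(c−1) = (2−1)·(3−1) = 2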